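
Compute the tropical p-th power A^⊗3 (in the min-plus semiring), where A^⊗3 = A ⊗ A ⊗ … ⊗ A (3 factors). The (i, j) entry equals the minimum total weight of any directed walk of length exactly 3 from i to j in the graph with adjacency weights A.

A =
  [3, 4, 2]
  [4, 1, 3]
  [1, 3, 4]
A^⊗3 =
  [6, 6, 5]
  [5, 3, 5]
  [4, 5, 6]

Each entry (A^⊗3)_ij equals the minimum over all length-3 walks i = v_0 → v_1 → … → v_3 = j of Σ_t A[v_t][v_{t+1}]. For example, for (i, j) = (0, 2) we minimise over 9 possible intermediate vertex sequences; the minimum is 5, attained along the walk 0 → 2 → 0 → 2.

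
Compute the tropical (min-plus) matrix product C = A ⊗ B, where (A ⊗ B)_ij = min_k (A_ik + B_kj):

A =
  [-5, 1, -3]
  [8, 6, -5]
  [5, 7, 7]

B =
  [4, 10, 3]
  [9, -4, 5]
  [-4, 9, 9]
A ⊗ B =
  [-7, -3, -2]
  [-9, 2, 4]
  [3, 3, 8]

Apply the min-plus product entry-by-entry:
  C[0][0] = min over k of (A[0][0] + B[0][0] = -5 + 4 = -1, A[0][1] + B[1][0] = 1 + 9 = 10, A[0][2] + B[2][0] = -3 + -4 = -7) = -7 (attained at k = 2)
  C[0][1] = min over k of (A[0][0] + B[0][1] = -5 + 10 = 5, A[0][1] + B[1][1] = 1 + -4 = -3, A[0][2] + B[2][1] = -3 + 9 = 6) = -3 (attained at k = 1)
  C[0][2] = min over k of (A[0][0] + B[0][2] = -5 + 3 = -2, A[0][1] + B[1][2] = 1 + 5 = 6, A[0][2] + B[2][2] = -3 + 9 = 6) = -2 (attained at k = 0)
  C[1][0] = min over k of (A[1][0] + B[0][0] = 8 + 4 = 12, A[1][1] + B[1][0] = 6 + 9 = 15, A[1][2] + B[2][0] = -5 + -4 = -9) = -9 (attained at k = 2)
  C[1][1] = min over k of (A[1][0] + B[0][1] = 8 + 10 = 18, A[1][1] + B[1][1] = 6 + -4 = 2, A[1][2] + B[2][1] = -5 + 9 = 4) = 2 (attained at k = 1)
  C[1][2] = min over k of (A[1][0] + B[0][2] = 8 + 3 = 11, A[1][1] + B[1][2] = 6 + 5 = 11, A[1][2] + B[2][2] = -5 + 9 = 4) = 4 (attained at k = 2)
  C[2][0] = min over k of (A[2][0] + B[0][0] = 5 + 4 = 9, A[2][1] + B[1][0] = 7 + 9 = 16, A[2][2] + B[2][0] = 7 + -4 = 3) = 3 (attained at k = 2)
  C[2][1] = min over k of (A[2][0] + B[0][1] = 5 + 10 = 15, A[2][1] + B[1][1] = 7 + -4 = 3, A[2][2] + B[2][1] = 7 + 9 = 16) = 3 (attained at k = 1)
  C[2][2] = min over k of (A[2][0] + B[0][2] = 5 + 3 = 8, A[2][1] + B[1][2] = 7 + 5 = 12, A[2][2] + B[2][2] = 7 + 9 = 16) = 8 (attained at k = 0)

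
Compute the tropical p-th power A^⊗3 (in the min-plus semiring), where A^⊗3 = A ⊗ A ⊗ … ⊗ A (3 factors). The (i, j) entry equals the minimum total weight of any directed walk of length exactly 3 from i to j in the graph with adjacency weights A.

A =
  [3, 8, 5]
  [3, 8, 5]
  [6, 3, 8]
A^⊗3 =
  [9, 11, 11]
  [9, 11, 11]
  [9, 11, 11]

Each entry (A^⊗3)_ij equals the minimum over all length-3 walks i = v_0 → v_1 → … → v_3 = j of Σ_t A[v_t][v_{t+1}]. For example, for (i, j) = (0, 2) we minimise over 9 possible intermediate vertex sequences; the minimum is 11, attained along the walk 0 → 0 → 0 → 2.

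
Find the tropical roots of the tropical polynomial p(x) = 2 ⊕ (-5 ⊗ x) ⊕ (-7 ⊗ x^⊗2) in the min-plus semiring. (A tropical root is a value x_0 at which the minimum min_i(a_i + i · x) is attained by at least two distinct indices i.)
Roots: {2, 7}

Each tropical root is a break point of the lower envelope of the lines y = a_i + i · x (there are 3 lines, with slopes 0, 1, ..., 2). Only the lines that attain the minimum somewhere contribute to roots; other lines are dominated. Here the surviving (envelope) indices are i = 2, i = 1, i = 0.
Intersections between consecutive envelope lines give the roots: for adjacent envelope indices i < j the intersection is x = (a_i − a_j) / (j − i). Reading off the sorted break points: {2, 7}.
Verification: at each break x_0, at least two indices attain the minimum of min_i(a_i + i · x_0).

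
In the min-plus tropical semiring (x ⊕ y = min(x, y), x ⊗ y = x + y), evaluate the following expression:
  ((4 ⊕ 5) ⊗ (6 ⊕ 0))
((4 ⊕ 5) ⊗ (6 ⊕ 0)) = 4

Expand innermost to outermost. Recall ⊕ takes the minimum of its arguments and ⊗ takes their sum. Working out the expression ((4 ⊕ 5) ⊗ (6 ⊕ 0)) gives 4.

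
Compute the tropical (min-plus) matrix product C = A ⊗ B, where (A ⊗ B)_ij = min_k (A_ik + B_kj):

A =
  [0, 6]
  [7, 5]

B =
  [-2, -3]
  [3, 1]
A ⊗ B =
  [-2, -3]
  [5, 4]

Apply the min-plus product entry-by-entry:
  C[0][0] = min over k of (A[0][0] + B[0][0] = 0 + -2 = -2, A[0][1] + B[1][0] = 6 + 3 = 9) = -2 (attained at k = 0)
  C[0][1] = min over k of (A[0][0] + B[0][1] = 0 + -3 = -3, A[0][1] + B[1][1] = 6 + 1 = 7) = -3 (attained at k = 0)
  C[1][0] = min over k of (A[1][0] + B[0][0] = 7 + -2 = 5, A[1][1] + B[1][0] = 5 + 3 = 8) = 5 (attained at k = 0)
  C[1][1] = min over k of (A[1][0] + B[0][1] = 7 + -3 = 4, A[1][1] + B[1][1] = 5 + 1 = 6) = 4 (attained at k = 0)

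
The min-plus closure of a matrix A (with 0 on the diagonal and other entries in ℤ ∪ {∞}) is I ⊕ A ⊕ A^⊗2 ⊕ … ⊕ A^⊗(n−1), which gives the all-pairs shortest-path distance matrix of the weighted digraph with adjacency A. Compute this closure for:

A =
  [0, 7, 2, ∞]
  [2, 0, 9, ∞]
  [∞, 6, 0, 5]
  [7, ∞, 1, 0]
Closure =
  [0, 7, 2, 7]
  [2, 0, 4, 9]
  [8, 6, 0, 5]
  [7, 7, 1, 0]

This is the Floyd-Warshall all-pairs shortest-path computation. For each intermediate vertex k = 0, 1, …, 3, update dist[i][j] ← min(dist[i][j], dist[i][k] + dist[k][j]). The final matrix gives, for each (i, j), the minimum total weight of any directed path from i to j (possibly empty when i = j).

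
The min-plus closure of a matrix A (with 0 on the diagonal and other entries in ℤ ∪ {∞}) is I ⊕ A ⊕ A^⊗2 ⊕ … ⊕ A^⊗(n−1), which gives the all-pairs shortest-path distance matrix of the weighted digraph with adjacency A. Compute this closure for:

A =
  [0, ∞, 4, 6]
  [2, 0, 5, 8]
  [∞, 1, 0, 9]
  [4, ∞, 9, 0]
Closure =
  [0, 5, 4, 6]
  [2, 0, 5, 8]
  [3, 1, 0, 9]
  [4, 9, 8, 0]

This is the Floyd-Warshall all-pairs shortest-path computation. For each intermediate vertex k = 0, 1, …, 3, update dist[i][j] ← min(dist[i][j], dist[i][k] + dist[k][j]). The final matrix gives, for each (i, j), the minimum total weight of any directed path from i to j (possibly empty when i = j).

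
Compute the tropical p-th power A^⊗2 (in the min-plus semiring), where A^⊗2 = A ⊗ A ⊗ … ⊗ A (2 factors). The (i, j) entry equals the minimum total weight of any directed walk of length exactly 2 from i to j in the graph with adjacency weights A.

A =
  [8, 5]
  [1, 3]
A^⊗2 =
  [6, 8]
  [4, 6]

Each entry (A^⊗2)_ij equals the minimum over all length-2 walks i = v_0 → v_1 → … → v_2 = j of Σ_t A[v_t][v_{t+1}]. For example, for (i, j) = (0, 1) we minimise over 2 possible intermediate vertex sequences; the minimum is 8, attained along the walk 0 → 1 → 1.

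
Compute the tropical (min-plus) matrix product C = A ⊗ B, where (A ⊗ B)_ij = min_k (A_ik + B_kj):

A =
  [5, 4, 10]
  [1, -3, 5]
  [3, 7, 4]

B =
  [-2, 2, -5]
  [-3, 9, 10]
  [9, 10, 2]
A ⊗ B =
  [1, 7, 0]
  [-6, 3, -4]
  [1, 5, -2]

Apply the min-plus product entry-by-entry:
  C[0][0] = min over k of (A[0][0] + B[0][0] = 5 + -2 = 3, A[0][1] + B[1][0] = 4 + -3 = 1, A[0][2] + B[2][0] = 10 + 9 = 19) = 1 (attained at k = 1)
  C[0][1] = min over k of (A[0][0] + B[0][1] = 5 + 2 = 7, A[0][1] + B[1][1] = 4 + 9 = 13, A[0][2] + B[2][1] = 10 + 10 = 20) = 7 (attained at k = 0)
  C[0][2] = min over k of (A[0][0] + B[0][2] = 5 + -5 = 0, A[0][1] + B[1][2] = 4 + 10 = 14, A[0][2] + B[2][2] = 10 + 2 = 12) = 0 (attained at k = 0)
  C[1][0] = min over k of (A[1][0] + B[0][0] = 1 + -2 = -1, A[1][1] + B[1][0] = -3 + -3 = -6, A[1][2] + B[2][0] = 5 + 9 = 14) = -6 (attained at k = 1)
  C[1][1] = min over k of (A[1][0] + B[0][1] = 1 + 2 = 3, A[1][1] + B[1][1] = -3 + 9 = 6, A[1][2] + B[2][1] = 5 + 10 = 15) = 3 (attained at k = 0)
  C[1][2] = min over k of (A[1][0] + B[0][2] = 1 + -5 = -4, A[1][1] + B[1][2] = -3 + 10 = 7, A[1][2] + B[2][2] = 5 + 2 = 7) = -4 (attained at k = 0)
  C[2][0] = min over k of (A[2][0] + B[0][0] = 3 + -2 = 1, A[2][1] + B[1][0] = 7 + -3 = 4, A[2][2] + B[2][0] = 4 + 9 = 13) = 1 (attained at k = 0)
  C[2][1] = min over k of (A[2][0] + B[0][1] = 3 + 2 = 5, A[2][1] + B[1][1] = 7 + 9 = 16, A[2][2] + B[2][1] = 4 + 10 = 14) = 5 (attained at k = 0)
  C[2][2] = min over k of (A[2][0] + B[0][2] = 3 + -5 = -2, A[2][1] + B[1][2] = 7 + 10 = 17, A[2][2] + B[2][2] = 4 + 2 = 6) = -2 (attained at k = 0)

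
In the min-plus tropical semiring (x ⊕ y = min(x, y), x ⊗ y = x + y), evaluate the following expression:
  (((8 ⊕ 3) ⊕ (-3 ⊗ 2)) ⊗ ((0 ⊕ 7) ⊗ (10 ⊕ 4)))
(((8 ⊕ 3) ⊕ (-3 ⊗ 2)) ⊗ ((0 ⊕ 7) ⊗ (10 ⊕ 4))) = 3

Expand innermost to outermost. Recall ⊕ takes the minimum of its arguments and ⊗ takes their sum. Working out the expression (((8 ⊕ 3) ⊕ (-3 ⊗ 2)) ⊗ ((0 ⊕ 7) ⊗ (10 ⊕ 4))) gives 3.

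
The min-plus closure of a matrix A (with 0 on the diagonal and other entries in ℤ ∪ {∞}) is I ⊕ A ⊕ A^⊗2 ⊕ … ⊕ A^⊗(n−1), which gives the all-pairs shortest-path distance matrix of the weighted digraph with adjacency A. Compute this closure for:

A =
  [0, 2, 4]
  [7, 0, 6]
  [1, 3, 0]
Closure =
  [0, 2, 4]
  [7, 0, 6]
  [1, 3, 0]

This is the Floyd-Warshall all-pairs shortest-path computation. For each intermediate vertex k = 0, 1, …, 2, update dist[i][j] ← min(dist[i][j], dist[i][k] + dist[k][j]). The final matrix gives, for each (i, j), the minimum total weight of any directed path from i to j (possibly empty when i = j).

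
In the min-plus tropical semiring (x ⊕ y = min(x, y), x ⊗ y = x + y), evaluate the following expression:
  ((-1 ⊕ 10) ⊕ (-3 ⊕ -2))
((-1 ⊕ 10) ⊕ (-3 ⊕ -2)) = -3

Expand innermost to outermost. Recall ⊕ takes the minimum of its arguments and ⊗ takes their sum. Working out the expression ((-1 ⊕ 10) ⊕ (-3 ⊕ -2)) gives -3.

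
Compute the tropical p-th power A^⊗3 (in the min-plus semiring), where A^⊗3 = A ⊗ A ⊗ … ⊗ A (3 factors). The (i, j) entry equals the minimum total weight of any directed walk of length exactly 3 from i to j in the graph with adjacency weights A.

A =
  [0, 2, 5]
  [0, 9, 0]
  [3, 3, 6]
A^⊗3 =
  [0, 2, 2]
  [0, 2, 2]
  [3, 5, 5]

Each entry (A^⊗3)_ij equals the minimum over all length-3 walks i = v_0 → v_1 → … → v_3 = j of Σ_t A[v_t][v_{t+1}]. For example, for (i, j) = (0, 2) we minimise over 9 possible intermediate vertex sequences; the minimum is 2, attained along the walk 0 → 0 → 1 → 2.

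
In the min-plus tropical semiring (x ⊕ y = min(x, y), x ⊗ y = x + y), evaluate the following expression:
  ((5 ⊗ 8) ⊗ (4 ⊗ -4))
((5 ⊗ 8) ⊗ (4 ⊗ -4)) = 13

Expand innermost to outermost. Recall ⊕ takes the minimum of its arguments and ⊗ takes their sum. Working out the expression ((5 ⊗ 8) ⊗ (4 ⊗ -4)) gives 13.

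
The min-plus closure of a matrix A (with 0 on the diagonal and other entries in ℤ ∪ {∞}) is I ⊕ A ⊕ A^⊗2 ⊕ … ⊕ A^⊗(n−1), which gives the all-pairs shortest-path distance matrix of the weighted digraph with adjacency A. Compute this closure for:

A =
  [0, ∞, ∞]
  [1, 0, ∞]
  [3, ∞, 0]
Closure =
  [0, ∞, ∞]
  [1, 0, ∞]
  [3, ∞, 0]

This is the Floyd-Warshall all-pairs shortest-path computation. For each intermediate vertex k = 0, 1, …, 2, update dist[i][j] ← min(dist[i][j], dist[i][k] + dist[k][j]). The final matrix gives, for each (i, j), the minimum total weight of any directed path from i to j (possibly empty when i = j).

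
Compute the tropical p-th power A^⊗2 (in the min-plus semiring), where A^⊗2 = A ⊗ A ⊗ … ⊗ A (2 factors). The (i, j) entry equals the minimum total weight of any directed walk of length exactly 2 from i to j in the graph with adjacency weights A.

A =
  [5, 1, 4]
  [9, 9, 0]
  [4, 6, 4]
A^⊗2 =
  [8, 6, 1]
  [4, 6, 4]
  [8, 5, 6]

Each entry (A^⊗2)_ij equals the minimum over all length-2 walks i = v_0 → v_1 → … → v_2 = j of Σ_t A[v_t][v_{t+1}]. For example, for (i, j) = (0, 2) we minimise over 3 possible intermediate vertex sequences; the minimum is 1, attained along the walk 0 → 1 → 2.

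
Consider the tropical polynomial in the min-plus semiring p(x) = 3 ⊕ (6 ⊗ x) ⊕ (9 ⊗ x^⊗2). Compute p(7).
p(7) = 3

A tropical monomial a ⊗ x^⊗i evaluates to a + i · x. Evaluating each term at x = 7:
  Term 0 contributes 3 + 0 · 7 = 3
  Term 1 contributes 6 + 1 · 7 = 13
  Term 2 contributes 9 + 2 · 7 = 23
p(7) = ⊕ of these = min[3, 13, 23] = 3.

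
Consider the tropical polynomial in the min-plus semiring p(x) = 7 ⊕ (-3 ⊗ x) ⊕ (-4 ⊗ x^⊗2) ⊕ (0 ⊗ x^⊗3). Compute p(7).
p(7) = 4

A tropical monomial a ⊗ x^⊗i evaluates to a + i · x. Evaluating each term at x = 7:
  Term 0 contributes 7 + 0 · 7 = 7
  Term 1 contributes -3 + 1 · 7 = 4
  Term 2 contributes -4 + 2 · 7 = 10
  Term 3 contributes 0 + 3 · 7 = 21
p(7) = ⊕ of these = min[7, 4, 10, 21] = 4.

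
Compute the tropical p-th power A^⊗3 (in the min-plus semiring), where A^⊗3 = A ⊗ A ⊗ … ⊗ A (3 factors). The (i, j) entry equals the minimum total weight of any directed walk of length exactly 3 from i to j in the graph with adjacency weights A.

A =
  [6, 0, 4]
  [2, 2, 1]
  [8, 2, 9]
A^⊗3 =
  [4, 2, 3]
  [4, 4, 3]
  [6, 4, 5]

Each entry (A^⊗3)_ij equals the minimum over all length-3 walks i = v_0 → v_1 → … → v_3 = j of Σ_t A[v_t][v_{t+1}]. For example, for (i, j) = (0, 2) we minimise over 9 possible intermediate vertex sequences; the minimum is 3, attained along the walk 0 → 1 → 1 → 2.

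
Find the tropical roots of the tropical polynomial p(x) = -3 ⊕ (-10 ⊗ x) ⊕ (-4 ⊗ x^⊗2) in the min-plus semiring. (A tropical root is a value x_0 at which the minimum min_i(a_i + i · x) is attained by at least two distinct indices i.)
Roots: {-6, 7}

Each tropical root is a break point of the lower envelope of the lines y = a_i + i · x (there are 3 lines, with slopes 0, 1, ..., 2). Only the lines that attain the minimum somewhere contribute to roots; other lines are dominated. Here the surviving (envelope) indices are i = 2, i = 1, i = 0.
Intersections between consecutive envelope lines give the roots: for adjacent envelope indices i < j the intersection is x = (a_i − a_j) / (j − i). Reading off the sorted break points: {-6, 7}.
Verification: at each break x_0, at least two indices attain the minimum of min_i(a_i + i · x_0).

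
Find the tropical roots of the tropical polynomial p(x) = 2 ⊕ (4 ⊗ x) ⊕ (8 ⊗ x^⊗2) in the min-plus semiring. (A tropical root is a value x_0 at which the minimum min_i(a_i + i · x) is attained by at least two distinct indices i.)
Roots: {-4, -2}

Each tropical root is a break point of the lower envelope of the lines y = a_i + i · x (there are 3 lines, with slopes 0, 1, ..., 2). Only the lines that attain the minimum somewhere contribute to roots; other lines are dominated. Here the surviving (envelope) indices are i = 2, i = 1, i = 0.
Intersections between consecutive envelope lines give the roots: for adjacent envelope indices i < j the intersection is x = (a_i − a_j) / (j − i). Reading off the sorted break points: {-4, -2}.
Verification: at each break x_0, at least two indices attain the minimum of min_i(a_i + i · x_0).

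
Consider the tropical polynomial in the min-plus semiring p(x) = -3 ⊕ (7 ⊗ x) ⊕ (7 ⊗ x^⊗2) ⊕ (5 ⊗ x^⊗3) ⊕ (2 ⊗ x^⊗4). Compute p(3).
p(3) = -3

A tropical monomial a ⊗ x^⊗i evaluates to a + i · x. Evaluating each term at x = 3:
  Term 0 contributes -3 + 0 · 3 = -3
  Term 1 contributes 7 + 1 · 3 = 10
  Term 2 contributes 7 + 2 · 3 = 13
  Term 3 contributes 5 + 3 · 3 = 14
  Term 4 contributes 2 + 4 · 3 = 14
p(3) = ⊕ of these = min[-3, 10, 13, 14, 14] = -3.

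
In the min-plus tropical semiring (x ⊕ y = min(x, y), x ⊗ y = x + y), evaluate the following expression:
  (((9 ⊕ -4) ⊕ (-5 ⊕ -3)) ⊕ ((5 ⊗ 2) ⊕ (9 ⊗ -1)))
(((9 ⊕ -4) ⊕ (-5 ⊕ -3)) ⊕ ((5 ⊗ 2) ⊕ (9 ⊗ -1))) = -5

Expand innermost to outermost. Recall ⊕ takes the minimum of its arguments and ⊗ takes their sum. Working out the expression (((9 ⊕ -4) ⊕ (-5 ⊕ -3)) ⊕ ((5 ⊗ 2) ⊕ (9 ⊗ -1))) gives -5.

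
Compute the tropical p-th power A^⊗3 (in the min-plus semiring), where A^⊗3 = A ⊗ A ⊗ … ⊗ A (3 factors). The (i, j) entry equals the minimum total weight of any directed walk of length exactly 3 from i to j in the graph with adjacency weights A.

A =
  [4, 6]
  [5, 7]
A^⊗3 =
  [12, 14]
  [13, 15]

Each entry (A^⊗3)_ij equals the minimum over all length-3 walks i = v_0 → v_1 → … → v_3 = j of Σ_t A[v_t][v_{t+1}]. For example, for (i, j) = (0, 1) we minimise over 4 possible intermediate vertex sequences; the minimum is 14, attained along the walk 0 → 0 → 0 → 1.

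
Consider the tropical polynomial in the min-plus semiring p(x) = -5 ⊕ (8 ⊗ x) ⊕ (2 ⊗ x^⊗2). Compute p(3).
p(3) = -5

A tropical monomial a ⊗ x^⊗i evaluates to a + i · x. Evaluating each term at x = 3:
  Term 0 contributes -5 + 0 · 3 = -5
  Term 1 contributes 8 + 1 · 3 = 11
  Term 2 contributes 2 + 2 · 3 = 8
p(3) = ⊕ of these = min[-5, 11, 8] = -5.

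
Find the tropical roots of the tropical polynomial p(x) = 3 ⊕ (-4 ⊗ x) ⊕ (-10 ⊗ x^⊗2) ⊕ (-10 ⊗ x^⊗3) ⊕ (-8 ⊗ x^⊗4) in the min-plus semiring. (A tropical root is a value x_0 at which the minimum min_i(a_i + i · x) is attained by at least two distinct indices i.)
Roots: {-2, 0, 6, 7}

Each tropical root is a break point of the lower envelope of the lines y = a_i + i · x (there are 5 lines, with slopes 0, 1, ..., 4). Only the lines that attain the minimum somewhere contribute to roots; other lines are dominated. Here the surviving (envelope) indices are i = 4, i = 3, i = 2, i = 1, i = 0.
Intersections between consecutive envelope lines give the roots: for adjacent envelope indices i < j the intersection is x = (a_i − a_j) / (j − i). Reading off the sorted break points: {-2, 0, 6, 7}.
Verification: at each break x_0, at least two indices attain the minimum of min_i(a_i + i · x_0).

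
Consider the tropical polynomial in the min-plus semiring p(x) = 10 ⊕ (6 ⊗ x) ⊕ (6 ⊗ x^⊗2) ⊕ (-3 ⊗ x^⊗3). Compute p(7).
p(7) = 10

A tropical monomial a ⊗ x^⊗i evaluates to a + i · x. Evaluating each term at x = 7:
  Term 0 contributes 10 + 0 · 7 = 10
  Term 1 contributes 6 + 1 · 7 = 13
  Term 2 contributes 6 + 2 · 7 = 20
  Term 3 contributes -3 + 3 · 7 = 18
p(7) = ⊕ of these = min[10, 13, 20, 18] = 10.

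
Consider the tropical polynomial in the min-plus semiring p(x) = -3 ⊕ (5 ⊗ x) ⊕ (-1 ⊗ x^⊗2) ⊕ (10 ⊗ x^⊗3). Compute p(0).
p(0) = -3

A tropical monomial a ⊗ x^⊗i evaluates to a + i · x. Evaluating each term at x = 0:
  Term 0 contributes -3 + 0 · 0 = -3
  Term 1 contributes 5 + 1 · 0 = 5
  Term 2 contributes -1 + 2 · 0 = -1
  Term 3 contributes 10 + 3 · 0 = 10
p(0) = ⊕ of these = min[-3, 5, -1, 10] = -3.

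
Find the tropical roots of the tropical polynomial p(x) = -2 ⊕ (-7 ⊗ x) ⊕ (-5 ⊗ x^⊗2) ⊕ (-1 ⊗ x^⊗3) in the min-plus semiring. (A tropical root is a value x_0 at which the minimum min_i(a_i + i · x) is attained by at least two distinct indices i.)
Roots: {-4, -2, 5}

Each tropical root is a break point of the lower envelope of the lines y = a_i + i · x (there are 4 lines, with slopes 0, 1, ..., 3). Only the lines that attain the minimum somewhere contribute to roots; other lines are dominated. Here the surviving (envelope) indices are i = 3, i = 2, i = 1, i = 0.
Intersections between consecutive envelope lines give the roots: for adjacent envelope indices i < j the intersection is x = (a_i − a_j) / (j − i). Reading off the sorted break points: {-4, -2, 5}.
Verification: at each break x_0, at least two indices attain the minimum of min_i(a_i + i · x_0).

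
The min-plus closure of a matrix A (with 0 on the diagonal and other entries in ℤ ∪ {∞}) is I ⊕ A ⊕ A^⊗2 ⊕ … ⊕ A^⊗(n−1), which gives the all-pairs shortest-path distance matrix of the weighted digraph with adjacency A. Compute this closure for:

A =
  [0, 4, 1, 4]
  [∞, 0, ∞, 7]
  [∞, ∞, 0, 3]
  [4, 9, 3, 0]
Closure =
  [0, 4, 1, 4]
  [11, 0, 10, 7]
  [7, 11, 0, 3]
  [4, 8, 3, 0]

This is the Floyd-Warshall all-pairs shortest-path computation. For each intermediate vertex k = 0, 1, …, 3, update dist[i][j] ← min(dist[i][j], dist[i][k] + dist[k][j]). The final matrix gives, for each (i, j), the minimum total weight of any directed path from i to j (possibly empty when i = j).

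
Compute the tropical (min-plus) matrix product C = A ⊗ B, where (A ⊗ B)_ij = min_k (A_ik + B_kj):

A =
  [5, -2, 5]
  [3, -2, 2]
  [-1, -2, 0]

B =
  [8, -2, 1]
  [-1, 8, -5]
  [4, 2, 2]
A ⊗ B =
  [-3, 3, -7]
  [-3, 1, -7]
  [-3, -3, -7]

Apply the min-plus product entry-by-entry:
  C[0][0] = min over k of (A[0][0] + B[0][0] = 5 + 8 = 13, A[0][1] + B[1][0] = -2 + -1 = -3, A[0][2] + B[2][0] = 5 + 4 = 9) = -3 (attained at k = 1)
  C[0][1] = min over k of (A[0][0] + B[0][1] = 5 + -2 = 3, A[0][1] + B[1][1] = -2 + 8 = 6, A[0][2] + B[2][1] = 5 + 2 = 7) = 3 (attained at k = 0)
  C[0][2] = min over k of (A[0][0] + B[0][2] = 5 + 1 = 6, A[0][1] + B[1][2] = -2 + -5 = -7, A[0][2] + B[2][2] = 5 + 2 = 7) = -7 (attained at k = 1)
  C[1][0] = min over k of (A[1][0] + B[0][0] = 3 + 8 = 11, A[1][1] + B[1][0] = -2 + -1 = -3, A[1][2] + B[2][0] = 2 + 4 = 6) = -3 (attained at k = 1)
  C[1][1] = min over k of (A[1][0] + B[0][1] = 3 + -2 = 1, A[1][1] + B[1][1] = -2 + 8 = 6, A[1][2] + B[2][1] = 2 + 2 = 4) = 1 (attained at k = 0)
  C[1][2] = min over k of (A[1][0] + B[0][2] = 3 + 1 = 4, A[1][1] + B[1][2] = -2 + -5 = -7, A[1][2] + B[2][2] = 2 + 2 = 4) = -7 (attained at k = 1)
  C[2][0] = min over k of (A[2][0] + B[0][0] = -1 + 8 = 7, A[2][1] + B[1][0] = -2 + -1 = -3, A[2][2] + B[2][0] = 0 + 4 = 4) = -3 (attained at k = 1)
  C[2][1] = min over k of (A[2][0] + B[0][1] = -1 + -2 = -3, A[2][1] + B[1][1] = -2 + 8 = 6, A[2][2] + B[2][1] = 0 + 2 = 2) = -3 (attained at k = 0)
  C[2][2] = min over k of (A[2][0] + B[0][2] = -1 + 1 = 0, A[2][1] + B[1][2] = -2 + -5 = -7, A[2][2] + B[2][2] = 0 + 2 = 2) = -7 (attained at k = 1)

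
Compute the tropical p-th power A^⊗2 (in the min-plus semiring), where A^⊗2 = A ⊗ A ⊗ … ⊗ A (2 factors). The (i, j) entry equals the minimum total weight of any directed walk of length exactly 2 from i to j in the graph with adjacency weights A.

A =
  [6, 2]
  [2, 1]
A^⊗2 =
  [4, 3]
  [3, 2]

Each entry (A^⊗2)_ij equals the minimum over all length-2 walks i = v_0 → v_1 → … → v_2 = j of Σ_t A[v_t][v_{t+1}]. For example, for (i, j) = (0, 1) we minimise over 2 possible intermediate vertex sequences; the minimum is 3, attained along the walk 0 → 1 → 1.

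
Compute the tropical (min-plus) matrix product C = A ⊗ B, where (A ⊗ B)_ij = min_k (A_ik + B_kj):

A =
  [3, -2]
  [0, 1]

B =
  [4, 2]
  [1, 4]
A ⊗ B =
  [-1, 2]
  [2, 2]

Apply the min-plus product entry-by-entry:
  C[0][0] = min over k of (A[0][0] + B[0][0] = 3 + 4 = 7, A[0][1] + B[1][0] = -2 + 1 = -1) = -1 (attained at k = 1)
  C[0][1] = min over k of (A[0][0] + B[0][1] = 3 + 2 = 5, A[0][1] + B[1][1] = -2 + 4 = 2) = 2 (attained at k = 1)
  C[1][0] = min over k of (A[1][0] + B[0][0] = 0 + 4 = 4, A[1][1] + B[1][0] = 1 + 1 = 2) = 2 (attained at k = 1)
  C[1][1] = min over k of (A[1][0] + B[0][1] = 0 + 2 = 2, A[1][1] + B[1][1] = 1 + 4 = 5) = 2 (attained at k = 0)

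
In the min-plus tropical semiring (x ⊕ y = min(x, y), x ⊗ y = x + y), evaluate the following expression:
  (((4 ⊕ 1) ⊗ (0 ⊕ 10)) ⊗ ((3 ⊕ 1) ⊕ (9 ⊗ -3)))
(((4 ⊕ 1) ⊗ (0 ⊕ 10)) ⊗ ((3 ⊕ 1) ⊕ (9 ⊗ -3))) = 2

Expand innermost to outermost. Recall ⊕ takes the minimum of its arguments and ⊗ takes their sum. Working out the expression (((4 ⊕ 1) ⊗ (0 ⊕ 10)) ⊗ ((3 ⊕ 1) ⊕ (9 ⊗ -3))) gives 2.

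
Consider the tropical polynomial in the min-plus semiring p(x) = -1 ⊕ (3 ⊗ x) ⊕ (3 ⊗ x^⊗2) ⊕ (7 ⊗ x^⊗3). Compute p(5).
p(5) = -1

A tropical monomial a ⊗ x^⊗i evaluates to a + i · x. Evaluating each term at x = 5:
  Term 0 contributes -1 + 0 · 5 = -1
  Term 1 contributes 3 + 1 · 5 = 8
  Term 2 contributes 3 + 2 · 5 = 13
  Term 3 contributes 7 + 3 · 5 = 22
p(5) = ⊕ of these = min[-1, 8, 13, 22] = -1.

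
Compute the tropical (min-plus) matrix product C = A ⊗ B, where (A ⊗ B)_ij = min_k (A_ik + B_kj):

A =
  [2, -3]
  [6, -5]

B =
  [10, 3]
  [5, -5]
A ⊗ B =
  [2, -8]
  [0, -10]

Apply the min-plus product entry-by-entry:
  C[0][0] = min over k of (A[0][0] + B[0][0] = 2 + 10 = 12, A[0][1] + B[1][0] = -3 + 5 = 2) = 2 (attained at k = 1)
  C[0][1] = min over k of (A[0][0] + B[0][1] = 2 + 3 = 5, A[0][1] + B[1][1] = -3 + -5 = -8) = -8 (attained at k = 1)
  C[1][0] = min over k of (A[1][0] + B[0][0] = 6 + 10 = 16, A[1][1] + B[1][0] = -5 + 5 = 0) = 0 (attained at k = 1)
  C[1][1] = min over k of (A[1][0] + B[0][1] = 6 + 3 = 9, A[1][1] + B[1][1] = -5 + -5 = -10) = -10 (attained at k = 1)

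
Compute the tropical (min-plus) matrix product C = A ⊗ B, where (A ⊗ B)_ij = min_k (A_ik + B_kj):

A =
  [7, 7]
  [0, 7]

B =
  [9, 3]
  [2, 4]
A ⊗ B =
  [9, 10]
  [9, 3]

Apply the min-plus product entry-by-entry:
  C[0][0] = min over k of (A[0][0] + B[0][0] = 7 + 9 = 16, A[0][1] + B[1][0] = 7 + 2 = 9) = 9 (attained at k = 1)
  C[0][1] = min over k of (A[0][0] + B[0][1] = 7 + 3 = 10, A[0][1] + B[1][1] = 7 + 4 = 11) = 10 (attained at k = 0)
  C[1][0] = min over k of (A[1][0] + B[0][0] = 0 + 9 = 9, A[1][1] + B[1][0] = 7 + 2 = 9) = 9 (attained at k = 0)
  C[1][1] = min over k of (A[1][0] + B[0][1] = 0 + 3 = 3, A[1][1] + B[1][1] = 7 + 4 = 11) = 3 (attained at k = 0)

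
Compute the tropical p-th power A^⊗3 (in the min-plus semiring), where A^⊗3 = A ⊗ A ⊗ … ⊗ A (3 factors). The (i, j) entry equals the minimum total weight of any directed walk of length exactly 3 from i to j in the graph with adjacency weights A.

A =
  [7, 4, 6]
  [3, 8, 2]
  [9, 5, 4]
A^⊗3 =
  [14, 11, 10]
  [10, 11, 9]
  [12, 12, 11]

Each entry (A^⊗3)_ij equals the minimum over all length-3 walks i = v_0 → v_1 → … → v_3 = j of Σ_t A[v_t][v_{t+1}]. For example, for (i, j) = (0, 2) we minimise over 9 possible intermediate vertex sequences; the minimum is 10, attained along the walk 0 → 1 → 2 → 2.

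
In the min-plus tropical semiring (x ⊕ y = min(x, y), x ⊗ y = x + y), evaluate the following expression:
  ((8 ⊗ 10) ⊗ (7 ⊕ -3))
((8 ⊗ 10) ⊗ (7 ⊕ -3)) = 15

Expand innermost to outermost. Recall ⊕ takes the minimum of its arguments and ⊗ takes their sum. Working out the expression ((8 ⊗ 10) ⊗ (7 ⊕ -3)) gives 15.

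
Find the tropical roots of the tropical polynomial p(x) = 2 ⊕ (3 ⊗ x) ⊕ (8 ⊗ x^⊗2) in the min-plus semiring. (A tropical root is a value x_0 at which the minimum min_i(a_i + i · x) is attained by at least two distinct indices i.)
Roots: {-5, -1}

Each tropical root is a break point of the lower envelope of the lines y = a_i + i · x (there are 3 lines, with slopes 0, 1, ..., 2). Only the lines that attain the minimum somewhere contribute to roots; other lines are dominated. Here the surviving (envelope) indices are i = 2, i = 1, i = 0.
Intersections between consecutive envelope lines give the roots: for adjacent envelope indices i < j the intersection is x = (a_i − a_j) / (j − i). Reading off the sorted break points: {-5, -1}.
Verification: at each break x_0, at least two indices attain the minimum of min_i(a_i + i · x_0).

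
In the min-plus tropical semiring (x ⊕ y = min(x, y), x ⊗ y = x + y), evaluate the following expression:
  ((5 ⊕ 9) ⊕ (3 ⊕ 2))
((5 ⊕ 9) ⊕ (3 ⊕ 2)) = 2

Expand innermost to outermost. Recall ⊕ takes the minimum of its arguments and ⊗ takes their sum. Working out the expression ((5 ⊕ 9) ⊕ (3 ⊕ 2)) gives 2.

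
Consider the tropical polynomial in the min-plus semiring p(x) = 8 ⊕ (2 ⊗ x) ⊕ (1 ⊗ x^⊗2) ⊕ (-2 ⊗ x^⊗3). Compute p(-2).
p(-2) = -8

A tropical monomial a ⊗ x^⊗i evaluates to a + i · x. Evaluating each term at x = -2:
  Term 0 contributes 8 + 0 · -2 = 8
  Term 1 contributes 2 + 1 · -2 = 0
  Term 2 contributes 1 + 2 · -2 = -3
  Term 3 contributes -2 + 3 · -2 = -8
p(-2) = ⊕ of these = min[8, 0, -3, -8] = -8.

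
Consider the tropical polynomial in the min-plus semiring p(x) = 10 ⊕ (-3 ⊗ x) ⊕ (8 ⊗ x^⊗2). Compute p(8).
p(8) = 5

A tropical monomial a ⊗ x^⊗i evaluates to a + i · x. Evaluating each term at x = 8:
  Term 0 contributes 10 + 0 · 8 = 10
  Term 1 contributes -3 + 1 · 8 = 5
  Term 2 contributes 8 + 2 · 8 = 24
p(8) = ⊕ of these = min[10, 5, 24] = 5.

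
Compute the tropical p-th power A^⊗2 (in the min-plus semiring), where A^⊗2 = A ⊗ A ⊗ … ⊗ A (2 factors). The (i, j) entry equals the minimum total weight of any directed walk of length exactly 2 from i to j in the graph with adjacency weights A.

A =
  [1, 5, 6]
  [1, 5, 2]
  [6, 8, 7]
A^⊗2 =
  [2, 6, 7]
  [2, 6, 7]
  [7, 11, 10]

Each entry (A^⊗2)_ij equals the minimum over all length-2 walks i = v_0 → v_1 → … → v_2 = j of Σ_t A[v_t][v_{t+1}]. For example, for (i, j) = (0, 2) we minimise over 3 possible intermediate vertex sequences; the minimum is 7, attained along the walk 0 → 0 → 2.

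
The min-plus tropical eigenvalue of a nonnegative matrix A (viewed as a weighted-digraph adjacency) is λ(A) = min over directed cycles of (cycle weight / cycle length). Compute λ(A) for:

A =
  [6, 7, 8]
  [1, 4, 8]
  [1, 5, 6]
λ(A) = 4

Enumerate directed cycles and compute their means (weight / length). Sample:
  cycle 0 → 0: weight = 6, length = 1, mean = 6/1 ≈ 6.000
  cycle 1 → 1: weight = 4, length = 1, mean = 4/1 ≈ 4.000
  cycle 2 → 2: weight = 6, length = 1, mean = 6/1 ≈ 6.000
  cycle 0 → 1 → 0: weight = 8, length = 2, mean = 8/2 ≈ 4.000
  cycle 0 → 2 → 0: weight = 9, length = 2, mean = 9/2 ≈ 4.500
  cycle 1 → 0 → 1: weight = 8, length = 2, mean = 8/2 ≈ 4.000
Minimum mean = 4.000, attained e.g. along the cycle 1 → 1 with weight 4 and length 1. So λ(A) = 4/1 = 4.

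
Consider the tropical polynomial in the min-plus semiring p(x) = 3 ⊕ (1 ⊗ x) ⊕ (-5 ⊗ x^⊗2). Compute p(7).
p(7) = 3

A tropical monomial a ⊗ x^⊗i evaluates to a + i · x. Evaluating each term at x = 7:
  Term 0 contributes 3 + 0 · 7 = 3
  Term 1 contributes 1 + 1 · 7 = 8
  Term 2 contributes -5 + 2 · 7 = 9
p(7) = ⊕ of these = min[3, 8, 9] = 3.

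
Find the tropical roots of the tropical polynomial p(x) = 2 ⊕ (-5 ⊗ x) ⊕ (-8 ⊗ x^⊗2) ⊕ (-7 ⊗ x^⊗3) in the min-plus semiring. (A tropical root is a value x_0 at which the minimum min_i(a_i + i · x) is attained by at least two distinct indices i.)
Roots: {-1, 3, 7}

Each tropical root is a break point of the lower envelope of the lines y = a_i + i · x (there are 4 lines, with slopes 0, 1, ..., 3). Only the lines that attain the minimum somewhere contribute to roots; other lines are dominated. Here the surviving (envelope) indices are i = 3, i = 2, i = 1, i = 0.
Intersections between consecutive envelope lines give the roots: for adjacent envelope indices i < j the intersection is x = (a_i − a_j) / (j − i). Reading off the sorted break points: {-1, 3, 7}.
Verification: at each break x_0, at least two indices attain the minimum of min_i(a_i + i · x_0).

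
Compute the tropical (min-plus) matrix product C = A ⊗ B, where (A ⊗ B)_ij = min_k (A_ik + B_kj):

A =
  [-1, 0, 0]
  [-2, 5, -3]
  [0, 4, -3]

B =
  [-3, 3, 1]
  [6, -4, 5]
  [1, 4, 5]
A ⊗ B =
  [-4, -4, 0]
  [-5, 1, -1]
  [-3, 0, 1]

Apply the min-plus product entry-by-entry:
  C[0][0] = min over k of (A[0][0] + B[0][0] = -1 + -3 = -4, A[0][1] + B[1][0] = 0 + 6 = 6, A[0][2] + B[2][0] = 0 + 1 = 1) = -4 (attained at k = 0)
  C[0][1] = min over k of (A[0][0] + B[0][1] = -1 + 3 = 2, A[0][1] + B[1][1] = 0 + -4 = -4, A[0][2] + B[2][1] = 0 + 4 = 4) = -4 (attained at k = 1)
  C[0][2] = min over k of (A[0][0] + B[0][2] = -1 + 1 = 0, A[0][1] + B[1][2] = 0 + 5 = 5, A[0][2] + B[2][2] = 0 + 5 = 5) = 0 (attained at k = 0)
  C[1][0] = min over k of (A[1][0] + B[0][0] = -2 + -3 = -5, A[1][1] + B[1][0] = 5 + 6 = 11, A[1][2] + B[2][0] = -3 + 1 = -2) = -5 (attained at k = 0)
  C[1][1] = min over k of (A[1][0] + B[0][1] = -2 + 3 = 1, A[1][1] + B[1][1] = 5 + -4 = 1, A[1][2] + B[2][1] = -3 + 4 = 1) = 1 (attained at k = 0)
  C[1][2] = min over k of (A[1][0] + B[0][2] = -2 + 1 = -1, A[1][1] + B[1][2] = 5 + 5 = 10, A[1][2] + B[2][2] = -3 + 5 = 2) = -1 (attained at k = 0)
  C[2][0] = min over k of (A[2][0] + B[0][0] = 0 + -3 = -3, A[2][1] + B[1][0] = 4 + 6 = 10, A[2][2] + B[2][0] = -3 + 1 = -2) = -3 (attained at k = 0)
  C[2][1] = min over k of (A[2][0] + B[0][1] = 0 + 3 = 3, A[2][1] + B[1][1] = 4 + -4 = 0, A[2][2] + B[2][1] = -3 + 4 = 1) = 0 (attained at k = 1)
  C[2][2] = min over k of (A[2][0] + B[0][2] = 0 + 1 = 1, A[2][1] + B[1][2] = 4 + 5 = 9, A[2][2] + B[2][2] = -3 + 5 = 2) = 1 (attained at k = 0)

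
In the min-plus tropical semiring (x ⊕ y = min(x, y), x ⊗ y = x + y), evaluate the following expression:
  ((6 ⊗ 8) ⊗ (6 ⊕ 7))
((6 ⊗ 8) ⊗ (6 ⊕ 7)) = 20

Expand innermost to outermost. Recall ⊕ takes the minimum of its arguments and ⊗ takes their sum. Working out the expression ((6 ⊗ 8) ⊗ (6 ⊕ 7)) gives 20.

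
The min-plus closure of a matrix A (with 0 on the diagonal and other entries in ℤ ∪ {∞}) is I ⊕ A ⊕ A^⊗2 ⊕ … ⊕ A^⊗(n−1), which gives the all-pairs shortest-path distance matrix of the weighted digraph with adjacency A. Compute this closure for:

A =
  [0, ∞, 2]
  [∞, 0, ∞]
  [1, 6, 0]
Closure =
  [0, 8, 2]
  [∞, 0, ∞]
  [1, 6, 0]

This is the Floyd-Warshall all-pairs shortest-path computation. For each intermediate vertex k = 0, 1, …, 2, update dist[i][j] ← min(dist[i][j], dist[i][k] + dist[k][j]). The final matrix gives, for each (i, j), the minimum total weight of any directed path from i to j (possibly empty when i = j).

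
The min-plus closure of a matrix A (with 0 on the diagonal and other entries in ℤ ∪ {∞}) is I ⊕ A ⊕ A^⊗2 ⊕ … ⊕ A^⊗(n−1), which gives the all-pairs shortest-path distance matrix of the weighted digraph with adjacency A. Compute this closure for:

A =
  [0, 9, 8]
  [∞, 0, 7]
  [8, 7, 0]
Closure =
  [0, 9, 8]
  [15, 0, 7]
  [8, 7, 0]

This is the Floyd-Warshall all-pairs shortest-path computation. For each intermediate vertex k = 0, 1, …, 2, update dist[i][j] ← min(dist[i][j], dist[i][k] + dist[k][j]). The final matrix gives, for each (i, j), the minimum total weight of any directed path from i to j (possibly empty when i = j).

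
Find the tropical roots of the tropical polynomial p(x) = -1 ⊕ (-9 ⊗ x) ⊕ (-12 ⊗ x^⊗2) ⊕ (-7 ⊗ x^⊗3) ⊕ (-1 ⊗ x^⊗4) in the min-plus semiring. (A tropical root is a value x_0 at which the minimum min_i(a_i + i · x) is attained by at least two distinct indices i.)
Roots: {-6, -5, 3, 8}

Each tropical root is a break point of the lower envelope of the lines y = a_i + i · x (there are 5 lines, with slopes 0, 1, ..., 4). Only the lines that attain the minimum somewhere contribute to roots; other lines are dominated. Here the surviving (envelope) indices are i = 4, i = 3, i = 2, i = 1, i = 0.
Intersections between consecutive envelope lines give the roots: for adjacent envelope indices i < j the intersection is x = (a_i − a_j) / (j − i). Reading off the sorted break points: {-6, -5, 3, 8}.
Verification: at each break x_0, at least two indices attain the minimum of min_i(a_i + i · x_0).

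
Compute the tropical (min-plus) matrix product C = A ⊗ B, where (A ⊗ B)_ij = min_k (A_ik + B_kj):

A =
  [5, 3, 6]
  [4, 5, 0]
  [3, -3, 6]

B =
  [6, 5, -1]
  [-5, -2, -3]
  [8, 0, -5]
A ⊗ B =
  [-2, 1, 0]
  [0, 0, -5]
  [-8, -5, -6]

Apply the min-plus product entry-by-entry:
  C[0][0] = min over k of (A[0][0] + B[0][0] = 5 + 6 = 11, A[0][1] + B[1][0] = 3 + -5 = -2, A[0][2] + B[2][0] = 6 + 8 = 14) = -2 (attained at k = 1)
  C[0][1] = min over k of (A[0][0] + B[0][1] = 5 + 5 = 10, A[0][1] + B[1][1] = 3 + -2 = 1, A[0][2] + B[2][1] = 6 + 0 = 6) = 1 (attained at k = 1)
  C[0][2] = min over k of (A[0][0] + B[0][2] = 5 + -1 = 4, A[0][1] + B[1][2] = 3 + -3 = 0, A[0][2] + B[2][2] = 6 + -5 = 1) = 0 (attained at k = 1)
  C[1][0] = min over k of (A[1][0] + B[0][0] = 4 + 6 = 10, A[1][1] + B[1][0] = 5 + -5 = 0, A[1][2] + B[2][0] = 0 + 8 = 8) = 0 (attained at k = 1)
  C[1][1] = min over k of (A[1][0] + B[0][1] = 4 + 5 = 9, A[1][1] + B[1][1] = 5 + -2 = 3, A[1][2] + B[2][1] = 0 + 0 = 0) = 0 (attained at k = 2)
  C[1][2] = min over k of (A[1][0] + B[0][2] = 4 + -1 = 3, A[1][1] + B[1][2] = 5 + -3 = 2, A[1][2] + B[2][2] = 0 + -5 = -5) = -5 (attained at k = 2)
  C[2][0] = min over k of (A[2][0] + B[0][0] = 3 + 6 = 9, A[2][1] + B[1][0] = -3 + -5 = -8, A[2][2] + B[2][0] = 6 + 8 = 14) = -8 (attained at k = 1)
  C[2][1] = min over k of (A[2][0] + B[0][1] = 3 + 5 = 8, A[2][1] + B[1][1] = -3 + -2 = -5, A[2][2] + B[2][1] = 6 + 0 = 6) = -5 (attained at k = 1)
  C[2][2] = min over k of (A[2][0] + B[0][2] = 3 + -1 = 2, A[2][1] + B[1][2] = -3 + -3 = -6, A[2][2] + B[2][2] = 6 + -5 = 1) = -6 (attained at k = 1)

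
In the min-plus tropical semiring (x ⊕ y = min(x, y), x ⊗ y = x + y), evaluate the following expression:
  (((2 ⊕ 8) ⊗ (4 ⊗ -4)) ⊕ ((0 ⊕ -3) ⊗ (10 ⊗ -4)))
(((2 ⊕ 8) ⊗ (4 ⊗ -4)) ⊕ ((0 ⊕ -3) ⊗ (10 ⊗ -4))) = 2

Expand innermost to outermost. Recall ⊕ takes the minimum of its arguments and ⊗ takes their sum. Working out the expression (((2 ⊕ 8) ⊗ (4 ⊗ -4)) ⊕ ((0 ⊕ -3) ⊗ (10 ⊗ -4))) gives 2.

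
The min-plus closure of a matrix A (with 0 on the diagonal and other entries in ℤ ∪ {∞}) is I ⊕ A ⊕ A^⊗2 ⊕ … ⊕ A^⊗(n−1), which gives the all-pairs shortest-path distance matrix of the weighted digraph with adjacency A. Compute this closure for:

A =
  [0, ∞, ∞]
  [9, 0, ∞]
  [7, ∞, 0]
Closure =
  [0, ∞, ∞]
  [9, 0, ∞]
  [7, ∞, 0]

This is the Floyd-Warshall all-pairs shortest-path computation. For each intermediate vertex k = 0, 1, …, 2, update dist[i][j] ← min(dist[i][j], dist[i][k] + dist[k][j]). The final matrix gives, for each (i, j), the minimum total weight of any directed path from i to j (possibly empty when i = j).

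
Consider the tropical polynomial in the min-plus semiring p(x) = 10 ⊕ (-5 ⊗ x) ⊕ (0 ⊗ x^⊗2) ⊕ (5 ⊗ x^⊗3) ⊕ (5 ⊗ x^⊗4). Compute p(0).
p(0) = -5

A tropical monomial a ⊗ x^⊗i evaluates to a + i · x. Evaluating each term at x = 0:
  Term 0 contributes 10 + 0 · 0 = 10
  Term 1 contributes -5 + 1 · 0 = -5
  Term 2 contributes 0 + 2 · 0 = 0
  Term 3 contributes 5 + 3 · 0 = 5
  Term 4 contributes 5 + 4 · 0 = 5
p(0) = ⊕ of these = min[10, -5, 0, 5, 5] = -5.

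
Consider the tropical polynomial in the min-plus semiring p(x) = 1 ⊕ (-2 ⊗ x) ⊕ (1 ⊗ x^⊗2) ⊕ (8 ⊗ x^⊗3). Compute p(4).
p(4) = 1

A tropical monomial a ⊗ x^⊗i evaluates to a + i · x. Evaluating each term at x = 4:
  Term 0 contributes 1 + 0 · 4 = 1
  Term 1 contributes -2 + 1 · 4 = 2
  Term 2 contributes 1 + 2 · 4 = 9
  Term 3 contributes 8 + 3 · 4 = 20
p(4) = ⊕ of these = min[1, 2, 9, 20] = 1.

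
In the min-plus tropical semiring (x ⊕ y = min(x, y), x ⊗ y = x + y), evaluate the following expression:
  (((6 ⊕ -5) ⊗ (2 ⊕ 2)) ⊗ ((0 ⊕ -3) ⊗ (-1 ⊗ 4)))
(((6 ⊕ -5) ⊗ (2 ⊕ 2)) ⊗ ((0 ⊕ -3) ⊗ (-1 ⊗ 4))) = -3

Expand innermost to outermost. Recall ⊕ takes the minimum of its arguments and ⊗ takes their sum. Working out the expression (((6 ⊕ -5) ⊗ (2 ⊕ 2)) ⊗ ((0 ⊕ -3) ⊗ (-1 ⊗ 4))) gives -3.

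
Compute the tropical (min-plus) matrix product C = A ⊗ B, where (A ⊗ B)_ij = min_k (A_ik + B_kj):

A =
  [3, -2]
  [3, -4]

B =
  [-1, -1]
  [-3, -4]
A ⊗ B =
  [-5, -6]
  [-7, -8]

Apply the min-plus product entry-by-entry:
  C[0][0] = min over k of (A[0][0] + B[0][0] = 3 + -1 = 2, A[0][1] + B[1][0] = -2 + -3 = -5) = -5 (attained at k = 1)
  C[0][1] = min over k of (A[0][0] + B[0][1] = 3 + -1 = 2, A[0][1] + B[1][1] = -2 + -4 = -6) = -6 (attained at k = 1)
  C[1][0] = min over k of (A[1][0] + B[0][0] = 3 + -1 = 2, A[1][1] + B[1][0] = -4 + -3 = -7) = -7 (attained at k = 1)
  C[1][1] = min over k of (A[1][0] + B[0][1] = 3 + -1 = 2, A[1][1] + B[1][1] = -4 + -4 = -8) = -8 (attained at k = 1)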